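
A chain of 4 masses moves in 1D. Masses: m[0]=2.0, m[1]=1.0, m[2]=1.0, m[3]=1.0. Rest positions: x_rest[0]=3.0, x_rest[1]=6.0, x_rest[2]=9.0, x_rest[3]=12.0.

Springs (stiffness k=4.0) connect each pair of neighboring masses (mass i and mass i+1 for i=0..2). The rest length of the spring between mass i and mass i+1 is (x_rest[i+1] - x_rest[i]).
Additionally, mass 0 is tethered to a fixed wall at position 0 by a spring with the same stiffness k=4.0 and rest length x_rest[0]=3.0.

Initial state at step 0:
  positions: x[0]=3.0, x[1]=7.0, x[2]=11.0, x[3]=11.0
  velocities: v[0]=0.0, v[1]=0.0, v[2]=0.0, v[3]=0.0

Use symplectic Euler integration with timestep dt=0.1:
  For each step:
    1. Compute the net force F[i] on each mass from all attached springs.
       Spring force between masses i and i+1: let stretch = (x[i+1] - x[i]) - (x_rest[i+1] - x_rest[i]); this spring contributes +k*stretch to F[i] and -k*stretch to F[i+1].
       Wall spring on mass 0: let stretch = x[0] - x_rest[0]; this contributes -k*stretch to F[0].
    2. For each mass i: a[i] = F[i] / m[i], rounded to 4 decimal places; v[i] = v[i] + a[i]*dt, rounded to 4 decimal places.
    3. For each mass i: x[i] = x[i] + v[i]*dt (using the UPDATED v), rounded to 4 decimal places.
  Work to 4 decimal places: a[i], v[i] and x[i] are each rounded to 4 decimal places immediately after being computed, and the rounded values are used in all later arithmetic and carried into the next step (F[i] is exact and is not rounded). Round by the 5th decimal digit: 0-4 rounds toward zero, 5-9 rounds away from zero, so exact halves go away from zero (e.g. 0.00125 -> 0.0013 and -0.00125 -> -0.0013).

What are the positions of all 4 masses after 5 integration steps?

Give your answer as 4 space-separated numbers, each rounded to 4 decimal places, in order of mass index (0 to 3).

Answer: 3.2700 6.8337 9.1601 12.4392

Derivation:
Step 0: x=[3.0000 7.0000 11.0000 11.0000] v=[0.0000 0.0000 0.0000 0.0000]
Step 1: x=[3.0200 7.0000 10.8400 11.1200] v=[0.2000 0.0000 -1.6000 1.2000]
Step 2: x=[3.0592 6.9944 10.5376 11.3488] v=[0.3920 -0.0560 -3.0240 2.2880]
Step 3: x=[3.1159 6.9731 10.1259 11.6652] v=[0.5672 -0.2128 -4.1168 3.1635]
Step 4: x=[3.1875 6.9236 9.6497 12.0400] v=[0.7155 -0.4946 -4.7622 3.7478]
Step 5: x=[3.2700 6.8337 9.1601 12.4392] v=[0.8252 -0.8986 -4.8965 3.9917]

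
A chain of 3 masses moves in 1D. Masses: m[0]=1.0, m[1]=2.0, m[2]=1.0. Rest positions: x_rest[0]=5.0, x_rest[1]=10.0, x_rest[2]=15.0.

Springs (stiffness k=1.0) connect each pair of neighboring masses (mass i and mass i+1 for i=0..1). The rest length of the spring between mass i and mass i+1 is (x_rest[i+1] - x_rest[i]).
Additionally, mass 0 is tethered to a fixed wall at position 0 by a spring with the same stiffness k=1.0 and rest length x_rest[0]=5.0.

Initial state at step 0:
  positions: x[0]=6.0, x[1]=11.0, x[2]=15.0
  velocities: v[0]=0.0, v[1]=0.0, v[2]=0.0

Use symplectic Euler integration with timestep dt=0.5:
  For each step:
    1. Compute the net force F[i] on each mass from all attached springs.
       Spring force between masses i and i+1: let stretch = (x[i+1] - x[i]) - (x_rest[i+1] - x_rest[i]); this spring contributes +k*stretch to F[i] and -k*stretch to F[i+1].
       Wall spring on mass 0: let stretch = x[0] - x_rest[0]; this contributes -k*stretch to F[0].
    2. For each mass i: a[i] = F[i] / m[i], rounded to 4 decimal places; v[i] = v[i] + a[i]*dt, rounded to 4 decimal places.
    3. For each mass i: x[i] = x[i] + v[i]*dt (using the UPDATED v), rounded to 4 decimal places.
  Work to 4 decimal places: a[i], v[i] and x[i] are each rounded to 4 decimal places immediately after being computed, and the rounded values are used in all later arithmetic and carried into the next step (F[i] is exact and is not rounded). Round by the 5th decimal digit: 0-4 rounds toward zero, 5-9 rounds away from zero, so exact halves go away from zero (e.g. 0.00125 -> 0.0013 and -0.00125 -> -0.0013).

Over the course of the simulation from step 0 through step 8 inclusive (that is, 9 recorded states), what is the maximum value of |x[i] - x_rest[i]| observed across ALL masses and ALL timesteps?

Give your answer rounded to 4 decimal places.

Answer: 1.3029

Derivation:
Step 0: x=[6.0000 11.0000 15.0000] v=[0.0000 0.0000 0.0000]
Step 1: x=[5.7500 10.8750 15.2500] v=[-0.5000 -0.2500 0.5000]
Step 2: x=[5.3438 10.6563 15.6563] v=[-0.8125 -0.4375 0.8125]
Step 3: x=[4.9297 10.3985 16.0626] v=[-0.8282 -0.5157 0.8125]
Step 4: x=[4.6504 10.1651 16.3029] v=[-0.5587 -0.4669 0.4805]
Step 5: x=[4.5871 10.0096 16.2587] v=[-0.1266 -0.3111 -0.0884]
Step 6: x=[4.7327 9.9574 15.9022] v=[0.2911 -0.1045 -0.7130]
Step 7: x=[5.0013 9.9952 15.3095] v=[0.5371 0.0756 -1.1854]
Step 8: x=[5.2680 10.0731 14.6382] v=[0.5334 0.1557 -1.3426]
Max displacement = 1.3029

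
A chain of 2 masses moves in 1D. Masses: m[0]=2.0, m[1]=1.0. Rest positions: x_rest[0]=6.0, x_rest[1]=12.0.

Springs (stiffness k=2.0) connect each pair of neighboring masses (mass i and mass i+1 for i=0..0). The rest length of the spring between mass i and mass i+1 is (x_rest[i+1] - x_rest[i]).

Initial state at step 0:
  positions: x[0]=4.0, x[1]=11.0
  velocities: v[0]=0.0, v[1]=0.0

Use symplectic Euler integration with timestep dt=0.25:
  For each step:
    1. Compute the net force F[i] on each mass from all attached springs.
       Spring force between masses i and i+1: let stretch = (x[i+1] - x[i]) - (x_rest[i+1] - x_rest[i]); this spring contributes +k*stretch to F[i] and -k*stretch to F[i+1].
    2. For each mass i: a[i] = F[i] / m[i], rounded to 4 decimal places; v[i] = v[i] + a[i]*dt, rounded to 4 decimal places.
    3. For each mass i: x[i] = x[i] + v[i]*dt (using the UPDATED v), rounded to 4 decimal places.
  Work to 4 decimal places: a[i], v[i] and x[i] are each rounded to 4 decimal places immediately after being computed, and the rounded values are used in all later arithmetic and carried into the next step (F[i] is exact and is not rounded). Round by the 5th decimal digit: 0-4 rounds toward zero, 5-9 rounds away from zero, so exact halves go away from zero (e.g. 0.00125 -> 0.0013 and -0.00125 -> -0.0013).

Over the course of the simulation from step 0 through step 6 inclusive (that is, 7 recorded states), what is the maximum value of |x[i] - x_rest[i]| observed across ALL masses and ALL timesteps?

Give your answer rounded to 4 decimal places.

Answer: 2.3181

Derivation:
Step 0: x=[4.0000 11.0000] v=[0.0000 0.0000]
Step 1: x=[4.0625 10.8750] v=[0.2500 -0.5000]
Step 2: x=[4.1758 10.6484] v=[0.4531 -0.9063]
Step 3: x=[4.3186 10.3628] v=[0.5713 -1.1426]
Step 4: x=[4.4642 10.0716] v=[0.5824 -1.1647]
Step 5: x=[4.5853 9.8295] v=[0.4843 -0.9684]
Step 6: x=[4.6592 9.6819] v=[0.2954 -0.5905]
Max displacement = 2.3181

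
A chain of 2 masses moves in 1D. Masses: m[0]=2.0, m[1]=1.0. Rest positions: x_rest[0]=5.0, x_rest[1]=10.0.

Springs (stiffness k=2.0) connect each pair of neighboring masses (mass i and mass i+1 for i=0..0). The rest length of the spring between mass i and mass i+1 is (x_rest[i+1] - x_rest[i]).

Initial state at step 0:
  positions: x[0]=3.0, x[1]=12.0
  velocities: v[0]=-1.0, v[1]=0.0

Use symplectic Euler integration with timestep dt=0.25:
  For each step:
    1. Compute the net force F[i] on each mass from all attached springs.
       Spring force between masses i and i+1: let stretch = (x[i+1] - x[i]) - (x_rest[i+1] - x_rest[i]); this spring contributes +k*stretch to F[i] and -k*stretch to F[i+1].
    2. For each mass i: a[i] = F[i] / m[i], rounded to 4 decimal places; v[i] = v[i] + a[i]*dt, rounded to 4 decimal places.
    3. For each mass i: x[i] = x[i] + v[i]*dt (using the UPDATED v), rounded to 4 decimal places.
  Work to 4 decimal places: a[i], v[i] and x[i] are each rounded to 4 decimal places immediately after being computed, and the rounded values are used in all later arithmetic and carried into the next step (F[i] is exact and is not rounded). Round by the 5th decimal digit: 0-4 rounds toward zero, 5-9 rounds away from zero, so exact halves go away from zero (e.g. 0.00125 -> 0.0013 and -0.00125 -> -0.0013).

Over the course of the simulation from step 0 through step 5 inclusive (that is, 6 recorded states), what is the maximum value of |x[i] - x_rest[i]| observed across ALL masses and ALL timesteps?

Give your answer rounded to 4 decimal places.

Step 0: x=[3.0000 12.0000] v=[-1.0000 0.0000]
Step 1: x=[3.0000 11.5000] v=[0.0000 -2.0000]
Step 2: x=[3.2188 10.5625] v=[0.8750 -3.7500]
Step 3: x=[3.5840 9.3320] v=[1.4609 -4.9219]
Step 4: x=[3.9960 8.0080] v=[1.6479 -5.2959]
Step 5: x=[4.3462 6.8075] v=[1.4009 -4.8019]
Max displacement = 3.1925

Answer: 3.1925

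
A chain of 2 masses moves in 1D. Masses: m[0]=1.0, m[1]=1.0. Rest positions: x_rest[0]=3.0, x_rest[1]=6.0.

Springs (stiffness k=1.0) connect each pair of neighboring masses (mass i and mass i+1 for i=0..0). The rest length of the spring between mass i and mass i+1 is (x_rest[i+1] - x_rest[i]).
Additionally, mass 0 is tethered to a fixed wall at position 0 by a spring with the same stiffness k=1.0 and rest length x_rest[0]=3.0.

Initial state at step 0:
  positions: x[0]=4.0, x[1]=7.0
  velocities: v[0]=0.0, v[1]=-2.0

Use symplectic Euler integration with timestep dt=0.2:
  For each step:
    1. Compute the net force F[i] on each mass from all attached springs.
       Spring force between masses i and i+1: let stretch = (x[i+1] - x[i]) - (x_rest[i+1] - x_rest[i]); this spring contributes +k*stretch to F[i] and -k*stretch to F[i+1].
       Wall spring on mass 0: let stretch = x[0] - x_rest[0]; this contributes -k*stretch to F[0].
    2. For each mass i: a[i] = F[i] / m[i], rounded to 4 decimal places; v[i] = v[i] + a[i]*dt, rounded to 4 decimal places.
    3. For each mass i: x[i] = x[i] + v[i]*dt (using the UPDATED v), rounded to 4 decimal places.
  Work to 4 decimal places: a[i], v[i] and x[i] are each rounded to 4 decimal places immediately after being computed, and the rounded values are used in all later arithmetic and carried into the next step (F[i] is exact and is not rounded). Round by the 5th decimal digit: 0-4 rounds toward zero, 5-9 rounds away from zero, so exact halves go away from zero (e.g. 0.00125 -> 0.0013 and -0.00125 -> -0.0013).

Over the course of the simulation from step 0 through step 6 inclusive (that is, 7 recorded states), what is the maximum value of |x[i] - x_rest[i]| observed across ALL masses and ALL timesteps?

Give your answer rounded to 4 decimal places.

Step 0: x=[4.0000 7.0000] v=[0.0000 -2.0000]
Step 1: x=[3.9600 6.6000] v=[-0.2000 -2.0000]
Step 2: x=[3.8672 6.2144] v=[-0.4640 -1.9280]
Step 3: x=[3.7136 5.8549] v=[-0.7680 -1.7974]
Step 4: x=[3.4971 5.5298] v=[-1.0825 -1.6257]
Step 5: x=[3.2220 5.2434] v=[-1.3754 -1.4322]
Step 6: x=[2.8989 4.9961] v=[-1.6155 -1.2365]
Max displacement = 1.0039

Answer: 1.0039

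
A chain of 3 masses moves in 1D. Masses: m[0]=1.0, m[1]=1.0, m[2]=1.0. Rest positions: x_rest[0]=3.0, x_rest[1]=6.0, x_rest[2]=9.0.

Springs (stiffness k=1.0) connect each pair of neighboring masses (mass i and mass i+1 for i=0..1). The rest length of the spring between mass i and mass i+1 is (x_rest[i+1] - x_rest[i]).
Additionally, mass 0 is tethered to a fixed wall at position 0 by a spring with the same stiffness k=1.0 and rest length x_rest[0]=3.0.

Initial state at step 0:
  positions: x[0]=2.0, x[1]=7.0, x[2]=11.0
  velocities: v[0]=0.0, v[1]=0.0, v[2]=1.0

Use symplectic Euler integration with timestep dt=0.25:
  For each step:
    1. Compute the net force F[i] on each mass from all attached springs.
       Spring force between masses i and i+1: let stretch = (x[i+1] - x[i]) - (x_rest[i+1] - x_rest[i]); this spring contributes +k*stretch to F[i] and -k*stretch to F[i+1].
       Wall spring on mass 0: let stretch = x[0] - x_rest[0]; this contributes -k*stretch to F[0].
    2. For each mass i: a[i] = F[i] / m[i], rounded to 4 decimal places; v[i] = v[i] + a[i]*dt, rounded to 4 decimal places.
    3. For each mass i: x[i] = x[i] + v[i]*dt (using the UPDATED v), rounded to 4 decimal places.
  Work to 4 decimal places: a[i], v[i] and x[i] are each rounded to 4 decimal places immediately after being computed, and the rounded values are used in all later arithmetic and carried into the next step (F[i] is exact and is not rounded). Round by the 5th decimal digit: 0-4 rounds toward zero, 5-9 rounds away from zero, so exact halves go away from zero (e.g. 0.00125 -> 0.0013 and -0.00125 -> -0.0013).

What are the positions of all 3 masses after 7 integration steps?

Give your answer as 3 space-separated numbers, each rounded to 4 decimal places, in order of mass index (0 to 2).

Answer: 4.6988 7.1363 10.4988

Derivation:
Step 0: x=[2.0000 7.0000 11.0000] v=[0.0000 0.0000 1.0000]
Step 1: x=[2.1875 6.9375 11.1875] v=[0.7500 -0.2500 0.7500]
Step 2: x=[2.5352 6.8438 11.2969] v=[1.3906 -0.3750 0.4375]
Step 3: x=[2.9937 6.7591 11.3155] v=[1.8340 -0.3389 0.0742]
Step 4: x=[3.5004 6.7238 11.2368] v=[2.0269 -0.1412 -0.3149]
Step 5: x=[3.9898 6.7691 11.0635] v=[1.9577 0.1812 -0.6932]
Step 6: x=[4.4036 6.9091 10.8093] v=[1.6551 0.5600 -1.0168]
Step 7: x=[4.6988 7.1363 10.4988] v=[1.1806 0.9087 -1.2419]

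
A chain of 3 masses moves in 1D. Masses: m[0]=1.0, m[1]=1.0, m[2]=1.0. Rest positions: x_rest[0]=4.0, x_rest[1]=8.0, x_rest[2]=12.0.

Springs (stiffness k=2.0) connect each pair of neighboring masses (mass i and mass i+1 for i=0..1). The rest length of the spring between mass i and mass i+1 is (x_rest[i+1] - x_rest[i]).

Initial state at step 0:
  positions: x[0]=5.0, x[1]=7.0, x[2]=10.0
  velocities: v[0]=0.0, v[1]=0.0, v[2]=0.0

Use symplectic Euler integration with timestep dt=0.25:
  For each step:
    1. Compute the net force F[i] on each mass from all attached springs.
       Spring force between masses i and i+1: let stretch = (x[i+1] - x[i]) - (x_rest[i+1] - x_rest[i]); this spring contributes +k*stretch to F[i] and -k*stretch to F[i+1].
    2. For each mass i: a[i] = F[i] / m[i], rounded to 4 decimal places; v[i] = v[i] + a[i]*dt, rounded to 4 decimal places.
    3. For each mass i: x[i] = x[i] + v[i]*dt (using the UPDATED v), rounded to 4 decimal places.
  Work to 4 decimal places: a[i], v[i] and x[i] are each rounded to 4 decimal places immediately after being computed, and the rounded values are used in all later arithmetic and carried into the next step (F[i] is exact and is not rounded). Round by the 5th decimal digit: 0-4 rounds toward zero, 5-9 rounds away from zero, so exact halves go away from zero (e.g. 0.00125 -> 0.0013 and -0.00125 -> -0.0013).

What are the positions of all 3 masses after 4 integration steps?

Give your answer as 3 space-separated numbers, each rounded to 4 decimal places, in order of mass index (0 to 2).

Answer: 3.1248 7.6634 11.2120

Derivation:
Step 0: x=[5.0000 7.0000 10.0000] v=[0.0000 0.0000 0.0000]
Step 1: x=[4.7500 7.1250 10.1250] v=[-1.0000 0.5000 0.5000]
Step 2: x=[4.2969 7.3281 10.3750] v=[-1.8125 0.8125 1.0000]
Step 3: x=[3.7227 7.5332 10.7442] v=[-2.2969 0.8204 1.4766]
Step 4: x=[3.1248 7.6634 11.2120] v=[-2.3917 0.5207 1.8711]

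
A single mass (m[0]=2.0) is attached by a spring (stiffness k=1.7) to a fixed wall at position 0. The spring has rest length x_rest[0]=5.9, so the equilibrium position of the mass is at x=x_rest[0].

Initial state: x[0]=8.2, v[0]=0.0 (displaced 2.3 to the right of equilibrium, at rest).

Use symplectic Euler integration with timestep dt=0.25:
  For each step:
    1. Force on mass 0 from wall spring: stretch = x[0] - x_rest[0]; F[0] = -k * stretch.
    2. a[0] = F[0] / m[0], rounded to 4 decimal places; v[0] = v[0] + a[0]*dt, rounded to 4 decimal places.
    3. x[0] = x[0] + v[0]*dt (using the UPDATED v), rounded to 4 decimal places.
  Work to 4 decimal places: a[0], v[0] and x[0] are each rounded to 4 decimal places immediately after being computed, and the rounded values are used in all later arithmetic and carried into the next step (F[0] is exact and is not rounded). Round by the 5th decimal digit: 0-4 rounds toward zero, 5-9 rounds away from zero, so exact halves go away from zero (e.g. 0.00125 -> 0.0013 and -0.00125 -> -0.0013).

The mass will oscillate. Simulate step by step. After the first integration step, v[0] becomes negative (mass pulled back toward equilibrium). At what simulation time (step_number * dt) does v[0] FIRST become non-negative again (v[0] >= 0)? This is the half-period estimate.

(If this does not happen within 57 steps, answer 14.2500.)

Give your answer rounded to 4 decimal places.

Step 0: x=[8.2000] v=[0.0000]
Step 1: x=[8.0778] v=[-0.4888]
Step 2: x=[7.8399] v=[-0.9516]
Step 3: x=[7.4990] v=[-1.3638]
Step 4: x=[7.0731] v=[-1.7036]
Step 5: x=[6.5849] v=[-1.9529]
Step 6: x=[6.0603] v=[-2.0985]
Step 7: x=[5.5272] v=[-2.1326]
Step 8: x=[5.0139] v=[-2.0534]
Step 9: x=[4.5476] v=[-1.8651]
Step 10: x=[4.1532] v=[-1.5777]
Step 11: x=[3.8516] v=[-1.2065]
Step 12: x=[3.6588] v=[-0.7712]
Step 13: x=[3.5851] v=[-0.2950]
Step 14: x=[3.6343] v=[0.1969]
First v>=0 after going negative at step 14, time=3.5000

Answer: 3.5000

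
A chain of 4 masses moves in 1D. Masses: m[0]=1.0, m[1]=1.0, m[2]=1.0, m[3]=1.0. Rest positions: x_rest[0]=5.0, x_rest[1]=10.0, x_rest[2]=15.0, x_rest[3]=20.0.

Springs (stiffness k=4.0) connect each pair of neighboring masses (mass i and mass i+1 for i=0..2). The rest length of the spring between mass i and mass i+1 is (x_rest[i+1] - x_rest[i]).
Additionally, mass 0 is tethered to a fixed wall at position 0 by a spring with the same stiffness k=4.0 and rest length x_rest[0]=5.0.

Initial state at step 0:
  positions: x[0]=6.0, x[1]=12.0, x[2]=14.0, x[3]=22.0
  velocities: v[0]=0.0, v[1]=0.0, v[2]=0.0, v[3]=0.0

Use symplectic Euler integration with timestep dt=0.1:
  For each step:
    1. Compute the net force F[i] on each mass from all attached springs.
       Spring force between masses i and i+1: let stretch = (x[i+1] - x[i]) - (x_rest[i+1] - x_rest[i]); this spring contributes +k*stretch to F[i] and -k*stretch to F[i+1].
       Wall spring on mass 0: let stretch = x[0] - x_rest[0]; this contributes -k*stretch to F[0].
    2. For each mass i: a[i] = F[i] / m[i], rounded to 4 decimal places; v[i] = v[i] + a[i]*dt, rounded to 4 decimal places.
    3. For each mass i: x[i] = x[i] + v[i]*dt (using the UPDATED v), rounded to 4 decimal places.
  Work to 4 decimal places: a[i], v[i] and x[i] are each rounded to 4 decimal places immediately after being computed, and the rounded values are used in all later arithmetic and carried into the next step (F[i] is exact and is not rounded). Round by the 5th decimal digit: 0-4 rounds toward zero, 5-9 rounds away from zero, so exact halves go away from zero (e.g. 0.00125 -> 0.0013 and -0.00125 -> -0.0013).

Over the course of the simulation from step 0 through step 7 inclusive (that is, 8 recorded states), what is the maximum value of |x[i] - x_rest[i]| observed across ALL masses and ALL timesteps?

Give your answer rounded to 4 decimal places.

Answer: 2.6290

Derivation:
Step 0: x=[6.0000 12.0000 14.0000 22.0000] v=[0.0000 0.0000 0.0000 0.0000]
Step 1: x=[6.0000 11.8400 14.2400 21.8800] v=[0.0000 -1.6000 2.4000 -1.2000]
Step 2: x=[5.9936 11.5424 14.6896 21.6544] v=[-0.0640 -2.9760 4.4960 -2.2560]
Step 3: x=[5.9694 11.1487 15.2919 21.3502] v=[-0.2419 -3.9366 6.0230 -3.0419]
Step 4: x=[5.9136 10.7136 15.9708 21.0037] v=[-0.5579 -4.3510 6.7890 -3.4652]
Step 5: x=[5.8133 10.2968 16.6407 20.6559] v=[-1.0033 -4.1681 6.6993 -3.4784]
Step 6: x=[5.6598 9.9544 17.2175 20.3475] v=[-1.5352 -3.4239 5.7678 -3.0845]
Step 7: x=[5.4517 9.7308 17.6290 20.1139] v=[-2.0813 -2.2365 4.1146 -2.3365]
Max displacement = 2.6290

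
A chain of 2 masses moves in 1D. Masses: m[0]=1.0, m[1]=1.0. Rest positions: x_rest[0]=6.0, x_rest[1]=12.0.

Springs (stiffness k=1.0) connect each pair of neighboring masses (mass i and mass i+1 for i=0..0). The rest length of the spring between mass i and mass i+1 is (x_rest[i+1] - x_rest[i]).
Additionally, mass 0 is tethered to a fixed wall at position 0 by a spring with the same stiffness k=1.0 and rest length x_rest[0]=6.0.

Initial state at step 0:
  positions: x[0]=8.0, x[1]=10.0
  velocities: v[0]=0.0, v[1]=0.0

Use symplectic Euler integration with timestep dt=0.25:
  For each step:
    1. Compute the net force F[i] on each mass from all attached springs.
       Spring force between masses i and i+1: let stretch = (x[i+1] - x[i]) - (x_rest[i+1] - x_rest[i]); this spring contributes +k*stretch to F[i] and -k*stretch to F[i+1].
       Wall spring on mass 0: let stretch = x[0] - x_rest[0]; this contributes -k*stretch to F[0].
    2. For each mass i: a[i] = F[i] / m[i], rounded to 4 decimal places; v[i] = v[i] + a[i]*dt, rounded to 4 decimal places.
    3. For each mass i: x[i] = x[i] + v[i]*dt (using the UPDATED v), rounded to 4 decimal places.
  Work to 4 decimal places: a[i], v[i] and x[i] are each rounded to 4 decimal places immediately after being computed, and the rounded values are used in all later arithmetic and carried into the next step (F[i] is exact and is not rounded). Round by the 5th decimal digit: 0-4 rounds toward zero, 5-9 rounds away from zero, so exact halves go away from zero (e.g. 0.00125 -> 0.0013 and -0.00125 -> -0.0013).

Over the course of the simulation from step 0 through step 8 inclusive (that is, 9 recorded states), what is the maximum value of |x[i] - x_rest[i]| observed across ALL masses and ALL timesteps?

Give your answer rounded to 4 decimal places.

Step 0: x=[8.0000 10.0000] v=[0.0000 0.0000]
Step 1: x=[7.6250 10.2500] v=[-1.5000 1.0000]
Step 2: x=[6.9375 10.7110] v=[-2.7500 1.8438]
Step 3: x=[6.0523 11.3111] v=[-3.5410 2.4004]
Step 4: x=[5.1175 11.9575] v=[-3.7394 2.5857]
Step 5: x=[4.2903 12.5514] v=[-3.3088 2.3757]
Step 6: x=[3.7113 13.0040] v=[-2.3161 1.8104]
Step 7: x=[3.4811 13.2508] v=[-0.9208 0.9872]
Step 8: x=[3.6440 13.2620] v=[0.6514 0.0448]
Max displacement = 2.5189

Answer: 2.5189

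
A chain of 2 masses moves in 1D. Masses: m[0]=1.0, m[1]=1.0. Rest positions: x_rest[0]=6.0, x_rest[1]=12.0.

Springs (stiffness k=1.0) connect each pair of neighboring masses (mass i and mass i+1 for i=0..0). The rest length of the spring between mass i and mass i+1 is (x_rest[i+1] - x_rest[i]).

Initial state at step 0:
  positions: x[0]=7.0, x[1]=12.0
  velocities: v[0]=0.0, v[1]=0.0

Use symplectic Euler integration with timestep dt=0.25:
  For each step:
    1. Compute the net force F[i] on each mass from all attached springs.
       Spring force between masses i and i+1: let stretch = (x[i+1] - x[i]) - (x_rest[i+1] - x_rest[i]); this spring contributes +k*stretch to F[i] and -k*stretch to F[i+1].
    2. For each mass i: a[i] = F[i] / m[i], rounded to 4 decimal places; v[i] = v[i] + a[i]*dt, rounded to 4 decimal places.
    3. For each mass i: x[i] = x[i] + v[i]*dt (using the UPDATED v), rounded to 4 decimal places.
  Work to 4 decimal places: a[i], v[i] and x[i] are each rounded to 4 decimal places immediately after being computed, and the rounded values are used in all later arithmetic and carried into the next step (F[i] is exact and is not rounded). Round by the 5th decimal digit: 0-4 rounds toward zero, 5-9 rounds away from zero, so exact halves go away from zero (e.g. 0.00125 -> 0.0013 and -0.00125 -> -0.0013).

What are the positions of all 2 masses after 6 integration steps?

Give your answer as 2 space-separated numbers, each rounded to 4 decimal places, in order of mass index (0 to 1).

Step 0: x=[7.0000 12.0000] v=[0.0000 0.0000]
Step 1: x=[6.9375 12.0625] v=[-0.2500 0.2500]
Step 2: x=[6.8203 12.1797] v=[-0.4688 0.4688]
Step 3: x=[6.6631 12.3370] v=[-0.6290 0.6290]
Step 4: x=[6.4855 12.5146] v=[-0.7105 0.7105]
Step 5: x=[6.3097 12.6904] v=[-0.7032 0.7032]
Step 6: x=[6.1577 12.8424] v=[-0.6080 0.6080]

Answer: 6.1577 12.8424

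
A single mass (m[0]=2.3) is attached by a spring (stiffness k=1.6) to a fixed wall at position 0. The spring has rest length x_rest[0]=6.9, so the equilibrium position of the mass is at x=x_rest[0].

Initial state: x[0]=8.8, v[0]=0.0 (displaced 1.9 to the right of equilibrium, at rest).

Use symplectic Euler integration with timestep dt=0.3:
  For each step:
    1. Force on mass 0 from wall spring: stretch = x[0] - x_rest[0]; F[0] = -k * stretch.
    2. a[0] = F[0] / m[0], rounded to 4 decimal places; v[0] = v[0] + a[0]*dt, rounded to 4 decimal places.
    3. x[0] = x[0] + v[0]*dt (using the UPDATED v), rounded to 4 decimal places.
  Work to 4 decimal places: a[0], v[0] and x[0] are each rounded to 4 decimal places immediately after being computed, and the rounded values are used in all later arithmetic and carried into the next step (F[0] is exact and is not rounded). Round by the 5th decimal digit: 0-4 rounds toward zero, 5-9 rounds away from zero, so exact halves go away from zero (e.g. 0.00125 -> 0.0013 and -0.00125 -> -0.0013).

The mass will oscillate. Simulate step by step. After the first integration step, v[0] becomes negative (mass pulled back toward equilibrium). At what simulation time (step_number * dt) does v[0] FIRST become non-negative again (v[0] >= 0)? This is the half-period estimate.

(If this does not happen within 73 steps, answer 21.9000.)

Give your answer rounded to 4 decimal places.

Step 0: x=[8.8000] v=[0.0000]
Step 1: x=[8.6811] v=[-0.3965]
Step 2: x=[8.4506] v=[-0.7682]
Step 3: x=[8.1231] v=[-1.0918]
Step 4: x=[7.7190] v=[-1.3471]
Step 5: x=[7.2636] v=[-1.5180]
Step 6: x=[6.7854] v=[-1.5939]
Step 7: x=[6.3144] v=[-1.5700]
Step 8: x=[5.8801] v=[-1.4478]
Step 9: x=[5.5096] v=[-1.2350]
Step 10: x=[5.2262] v=[-0.9448]
Step 11: x=[5.0476] v=[-0.5955]
Step 12: x=[4.9849] v=[-0.2089]
Step 13: x=[5.0421] v=[0.1908]
First v>=0 after going negative at step 13, time=3.9000

Answer: 3.9000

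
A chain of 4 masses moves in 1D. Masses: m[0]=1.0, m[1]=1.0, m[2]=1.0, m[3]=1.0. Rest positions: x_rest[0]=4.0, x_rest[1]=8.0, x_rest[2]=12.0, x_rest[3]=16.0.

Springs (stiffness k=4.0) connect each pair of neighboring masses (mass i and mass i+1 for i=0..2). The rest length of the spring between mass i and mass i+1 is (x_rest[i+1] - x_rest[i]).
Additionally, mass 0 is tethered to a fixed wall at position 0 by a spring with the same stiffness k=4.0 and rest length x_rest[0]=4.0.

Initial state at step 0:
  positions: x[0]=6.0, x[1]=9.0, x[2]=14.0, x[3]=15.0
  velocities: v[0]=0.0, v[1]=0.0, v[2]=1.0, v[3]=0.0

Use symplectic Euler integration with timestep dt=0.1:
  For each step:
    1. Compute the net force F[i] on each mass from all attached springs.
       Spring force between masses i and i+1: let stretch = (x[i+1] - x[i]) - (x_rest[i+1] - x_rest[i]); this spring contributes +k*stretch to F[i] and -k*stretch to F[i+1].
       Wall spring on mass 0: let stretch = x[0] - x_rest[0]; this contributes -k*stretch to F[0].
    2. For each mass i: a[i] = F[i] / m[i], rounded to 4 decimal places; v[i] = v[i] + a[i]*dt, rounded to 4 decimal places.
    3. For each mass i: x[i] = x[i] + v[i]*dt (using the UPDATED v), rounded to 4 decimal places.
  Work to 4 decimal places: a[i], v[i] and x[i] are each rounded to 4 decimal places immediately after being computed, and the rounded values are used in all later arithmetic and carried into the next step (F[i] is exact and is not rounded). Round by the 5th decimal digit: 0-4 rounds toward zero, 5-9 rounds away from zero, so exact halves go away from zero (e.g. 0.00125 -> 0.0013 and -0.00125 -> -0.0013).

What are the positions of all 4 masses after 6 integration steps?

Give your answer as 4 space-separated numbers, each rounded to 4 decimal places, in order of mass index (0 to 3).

Step 0: x=[6.0000 9.0000 14.0000 15.0000] v=[0.0000 0.0000 1.0000 0.0000]
Step 1: x=[5.8800 9.0800 13.9400 15.1200] v=[-1.2000 0.8000 -0.6000 1.2000]
Step 2: x=[5.6528 9.2264 13.7328 15.3528] v=[-2.2720 1.4640 -2.0720 2.3280]
Step 3: x=[5.3424 9.4101 13.4101 15.6808] v=[-3.1037 1.8371 -3.2266 3.2800]
Step 4: x=[4.9810 9.5911 13.0183 16.0780] v=[-3.6136 1.8100 -3.9183 3.9717]
Step 5: x=[4.6048 9.7248 12.6118 16.5128] v=[-3.7620 1.3368 -4.0653 4.3478]
Step 6: x=[4.2492 9.7692 12.2458 16.9515] v=[-3.5559 0.4436 -3.6597 4.3874]

Answer: 4.2492 9.7692 12.2458 16.9515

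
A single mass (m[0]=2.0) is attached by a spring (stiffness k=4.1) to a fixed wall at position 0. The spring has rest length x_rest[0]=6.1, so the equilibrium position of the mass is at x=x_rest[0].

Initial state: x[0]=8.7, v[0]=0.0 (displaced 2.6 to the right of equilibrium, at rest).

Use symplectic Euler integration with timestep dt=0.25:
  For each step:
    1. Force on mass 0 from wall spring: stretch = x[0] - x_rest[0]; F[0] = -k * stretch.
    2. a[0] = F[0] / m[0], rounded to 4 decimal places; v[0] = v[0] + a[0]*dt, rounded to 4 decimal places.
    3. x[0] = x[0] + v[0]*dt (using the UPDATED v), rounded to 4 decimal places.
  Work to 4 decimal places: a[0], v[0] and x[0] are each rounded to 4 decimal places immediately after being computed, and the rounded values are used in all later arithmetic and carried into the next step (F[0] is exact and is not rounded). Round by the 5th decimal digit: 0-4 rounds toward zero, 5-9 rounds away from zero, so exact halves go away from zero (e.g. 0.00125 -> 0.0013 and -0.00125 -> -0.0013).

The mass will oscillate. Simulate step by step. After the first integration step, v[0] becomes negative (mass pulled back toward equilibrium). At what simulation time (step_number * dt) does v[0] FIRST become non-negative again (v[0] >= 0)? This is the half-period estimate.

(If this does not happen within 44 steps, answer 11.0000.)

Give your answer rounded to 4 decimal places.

Answer: 2.2500

Derivation:
Step 0: x=[8.7000] v=[0.0000]
Step 1: x=[8.3669] v=[-1.3325]
Step 2: x=[7.7433] v=[-2.4943]
Step 3: x=[6.9092] v=[-3.3365]
Step 4: x=[5.9714] v=[-3.7512]
Step 5: x=[5.0501] v=[-3.6853]
Step 6: x=[4.2633] v=[-3.1472]
Step 7: x=[3.7118] v=[-2.2059]
Step 8: x=[3.4663] v=[-0.9820]
Step 9: x=[3.5583] v=[0.3678]
First v>=0 after going negative at step 9, time=2.2500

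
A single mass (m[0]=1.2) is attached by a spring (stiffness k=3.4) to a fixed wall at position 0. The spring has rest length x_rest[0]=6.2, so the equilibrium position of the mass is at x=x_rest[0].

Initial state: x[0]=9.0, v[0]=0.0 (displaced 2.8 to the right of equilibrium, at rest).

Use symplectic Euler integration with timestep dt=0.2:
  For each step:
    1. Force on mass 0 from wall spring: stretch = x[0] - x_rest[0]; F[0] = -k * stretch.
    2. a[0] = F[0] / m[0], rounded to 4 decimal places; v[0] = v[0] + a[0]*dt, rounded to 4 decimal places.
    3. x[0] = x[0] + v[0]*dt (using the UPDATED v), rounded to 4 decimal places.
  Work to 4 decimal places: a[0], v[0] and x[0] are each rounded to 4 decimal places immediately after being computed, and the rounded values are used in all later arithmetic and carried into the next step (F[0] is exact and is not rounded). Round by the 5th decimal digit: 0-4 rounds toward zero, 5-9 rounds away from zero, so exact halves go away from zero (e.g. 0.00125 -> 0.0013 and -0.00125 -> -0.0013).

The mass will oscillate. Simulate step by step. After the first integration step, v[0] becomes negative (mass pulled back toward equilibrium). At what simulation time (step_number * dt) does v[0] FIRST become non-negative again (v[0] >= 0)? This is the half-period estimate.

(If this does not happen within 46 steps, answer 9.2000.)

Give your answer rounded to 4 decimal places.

Answer: 2.0000

Derivation:
Step 0: x=[9.0000] v=[0.0000]
Step 1: x=[8.6827] v=[-1.5867]
Step 2: x=[8.0840] v=[-2.9936]
Step 3: x=[7.2718] v=[-4.0612]
Step 4: x=[6.3381] v=[-4.6686]
Step 5: x=[5.3887] v=[-4.7469]
Step 6: x=[4.5313] v=[-4.2872]
Step 7: x=[3.8630] v=[-3.3416]
Step 8: x=[3.4595] v=[-2.0173]
Step 9: x=[3.3666] v=[-0.4643]
Step 10: x=[3.5949] v=[1.1413]
First v>=0 after going negative at step 10, time=2.0000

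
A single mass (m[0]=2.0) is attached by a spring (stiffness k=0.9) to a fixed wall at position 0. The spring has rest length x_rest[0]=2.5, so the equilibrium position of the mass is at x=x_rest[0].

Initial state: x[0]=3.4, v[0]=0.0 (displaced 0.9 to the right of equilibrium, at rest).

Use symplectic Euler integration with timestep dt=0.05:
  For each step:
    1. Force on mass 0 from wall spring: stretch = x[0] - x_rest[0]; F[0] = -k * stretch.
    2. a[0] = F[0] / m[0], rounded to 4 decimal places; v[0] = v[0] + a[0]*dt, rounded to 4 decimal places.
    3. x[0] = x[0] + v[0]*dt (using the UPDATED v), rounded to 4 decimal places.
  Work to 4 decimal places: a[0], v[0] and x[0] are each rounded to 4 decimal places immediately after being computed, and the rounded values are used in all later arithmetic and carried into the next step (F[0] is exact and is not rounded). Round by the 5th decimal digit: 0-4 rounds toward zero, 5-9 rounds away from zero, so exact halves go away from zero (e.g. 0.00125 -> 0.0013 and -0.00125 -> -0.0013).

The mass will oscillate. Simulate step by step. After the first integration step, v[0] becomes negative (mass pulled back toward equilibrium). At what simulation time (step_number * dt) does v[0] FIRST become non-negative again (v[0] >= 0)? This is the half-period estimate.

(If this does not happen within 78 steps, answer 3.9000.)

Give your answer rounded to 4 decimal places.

Answer: 3.9000

Derivation:
Step 0: x=[3.4000] v=[0.0000]
Step 1: x=[3.3990] v=[-0.0203]
Step 2: x=[3.3970] v=[-0.0405]
Step 3: x=[3.3940] v=[-0.0607]
Step 4: x=[3.3900] v=[-0.0808]
Step 5: x=[3.3850] v=[-0.1008]
Step 6: x=[3.3790] v=[-0.1207]
Step 7: x=[3.3720] v=[-0.1405]
Step 8: x=[3.3640] v=[-0.1601]
Step 9: x=[3.3550] v=[-0.1795]
Step 10: x=[3.3451] v=[-0.1987]
Step 11: x=[3.3342] v=[-0.2177]
Step 12: x=[3.3224] v=[-0.2365]
Step 13: x=[3.3097] v=[-0.2550]
Step 14: x=[3.2960] v=[-0.2732]
Step 15: x=[3.2814] v=[-0.2911]
Step 16: x=[3.2660] v=[-0.3087]
Step 17: x=[3.2497] v=[-0.3259]
Step 18: x=[3.2326] v=[-0.3428]
Step 19: x=[3.2146] v=[-0.3593]
Step 20: x=[3.1958] v=[-0.3754]
Step 21: x=[3.1762] v=[-0.3911]
Step 22: x=[3.1559] v=[-0.4063]
Step 23: x=[3.1348] v=[-0.4211]
Step 24: x=[3.1130] v=[-0.4354]
Step 25: x=[3.0905] v=[-0.4492]
Step 26: x=[3.0674] v=[-0.4625]
Step 27: x=[3.0436] v=[-0.4753]
Step 28: x=[3.0192] v=[-0.4875]
Step 29: x=[2.9942] v=[-0.4992]
Step 30: x=[2.9687] v=[-0.5103]
Step 31: x=[2.9427] v=[-0.5208]
Step 32: x=[2.9162] v=[-0.5308]
Step 33: x=[2.8892] v=[-0.5402]
Step 34: x=[2.8618] v=[-0.5490]
Step 35: x=[2.8339] v=[-0.5571]
Step 36: x=[2.8057] v=[-0.5646]
Step 37: x=[2.7771] v=[-0.5715]
Step 38: x=[2.7482] v=[-0.5777]
Step 39: x=[2.7190] v=[-0.5833]
Step 40: x=[2.6896] v=[-0.5882]
Step 41: x=[2.6600] v=[-0.5925]
Step 42: x=[2.6302] v=[-0.5961]
Step 43: x=[2.6003] v=[-0.5990]
Step 44: x=[2.5702] v=[-0.6013]
Step 45: x=[2.5401] v=[-0.6029]
Step 46: x=[2.5099] v=[-0.6038]
Step 47: x=[2.4797] v=[-0.6040]
Step 48: x=[2.4495] v=[-0.6035]
Step 49: x=[2.4194] v=[-0.6024]
Step 50: x=[2.3894] v=[-0.6006]
Step 51: x=[2.3595] v=[-0.5981]
Step 52: x=[2.3298] v=[-0.5949]
Step 53: x=[2.3002] v=[-0.5911]
Step 54: x=[2.2709] v=[-0.5866]
Step 55: x=[2.2418] v=[-0.5814]
Step 56: x=[2.2130] v=[-0.5756]
Step 57: x=[2.1845] v=[-0.5691]
Step 58: x=[2.1564] v=[-0.5620]
Step 59: x=[2.1287] v=[-0.5543]
Step 60: x=[2.1014] v=[-0.5459]
Step 61: x=[2.0746] v=[-0.5369]
Step 62: x=[2.0482] v=[-0.5273]
Step 63: x=[2.0223] v=[-0.5171]
Step 64: x=[1.9970] v=[-0.5064]
Step 65: x=[1.9722] v=[-0.4951]
Step 66: x=[1.9480] v=[-0.4832]
Step 67: x=[1.9245] v=[-0.4708]
Step 68: x=[1.9016] v=[-0.4579]
Step 69: x=[1.8794] v=[-0.4444]
Step 70: x=[1.8579] v=[-0.4304]
Step 71: x=[1.8371] v=[-0.4160]
Step 72: x=[1.8170] v=[-0.4011]
Step 73: x=[1.7977] v=[-0.3857]
Step 74: x=[1.7792] v=[-0.3699]
Step 75: x=[1.7615] v=[-0.3537]
Step 76: x=[1.7446] v=[-0.3371]
Step 77: x=[1.7286] v=[-0.3201]
Step 78: x=[1.7135] v=[-0.3027]
v[0] did not become non-negative within 78 steps; using fallback time=3.9000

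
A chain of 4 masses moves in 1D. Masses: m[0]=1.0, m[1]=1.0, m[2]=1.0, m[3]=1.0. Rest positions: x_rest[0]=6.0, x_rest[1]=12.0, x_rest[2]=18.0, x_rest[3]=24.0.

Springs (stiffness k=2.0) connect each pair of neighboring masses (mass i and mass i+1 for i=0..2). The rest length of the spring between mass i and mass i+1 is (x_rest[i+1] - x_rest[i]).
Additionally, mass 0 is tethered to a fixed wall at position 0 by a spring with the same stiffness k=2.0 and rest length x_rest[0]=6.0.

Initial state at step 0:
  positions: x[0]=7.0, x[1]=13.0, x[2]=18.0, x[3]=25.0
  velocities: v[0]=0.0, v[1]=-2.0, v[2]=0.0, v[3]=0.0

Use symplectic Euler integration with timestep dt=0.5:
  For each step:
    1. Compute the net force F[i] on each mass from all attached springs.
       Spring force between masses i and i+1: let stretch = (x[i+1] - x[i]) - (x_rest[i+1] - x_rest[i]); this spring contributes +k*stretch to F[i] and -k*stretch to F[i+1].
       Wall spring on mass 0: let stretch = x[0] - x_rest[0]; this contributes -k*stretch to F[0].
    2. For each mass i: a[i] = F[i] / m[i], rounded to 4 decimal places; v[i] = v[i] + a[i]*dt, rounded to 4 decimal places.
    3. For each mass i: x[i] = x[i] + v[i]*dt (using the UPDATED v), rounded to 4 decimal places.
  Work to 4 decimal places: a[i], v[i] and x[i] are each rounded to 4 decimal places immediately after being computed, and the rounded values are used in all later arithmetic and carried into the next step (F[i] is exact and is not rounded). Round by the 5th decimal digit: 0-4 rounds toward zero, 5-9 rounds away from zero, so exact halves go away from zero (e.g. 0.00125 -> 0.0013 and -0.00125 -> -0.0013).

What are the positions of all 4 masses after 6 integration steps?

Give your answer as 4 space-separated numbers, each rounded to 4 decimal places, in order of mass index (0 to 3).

Answer: 6.8594 10.8907 17.2501 22.3594

Derivation:
Step 0: x=[7.0000 13.0000 18.0000 25.0000] v=[0.0000 -2.0000 0.0000 0.0000]
Step 1: x=[6.5000 11.5000 19.0000 24.5000] v=[-1.0000 -3.0000 2.0000 -1.0000]
Step 2: x=[5.2500 11.2500 19.0000 24.2500] v=[-2.5000 -0.5000 0.0000 -0.5000]
Step 3: x=[4.3750 11.8750 17.7500 24.3750] v=[-1.7500 1.2500 -2.5000 0.2500]
Step 4: x=[5.0625 11.6875 16.8750 24.1875] v=[1.3750 -0.3750 -1.7500 -0.3750]
Step 5: x=[6.5313 10.7813 17.0625 23.3438] v=[2.9375 -1.8125 0.3750 -1.6875]
Step 6: x=[6.8594 10.8907 17.2501 22.3594] v=[0.6562 0.2187 0.3751 -1.9688]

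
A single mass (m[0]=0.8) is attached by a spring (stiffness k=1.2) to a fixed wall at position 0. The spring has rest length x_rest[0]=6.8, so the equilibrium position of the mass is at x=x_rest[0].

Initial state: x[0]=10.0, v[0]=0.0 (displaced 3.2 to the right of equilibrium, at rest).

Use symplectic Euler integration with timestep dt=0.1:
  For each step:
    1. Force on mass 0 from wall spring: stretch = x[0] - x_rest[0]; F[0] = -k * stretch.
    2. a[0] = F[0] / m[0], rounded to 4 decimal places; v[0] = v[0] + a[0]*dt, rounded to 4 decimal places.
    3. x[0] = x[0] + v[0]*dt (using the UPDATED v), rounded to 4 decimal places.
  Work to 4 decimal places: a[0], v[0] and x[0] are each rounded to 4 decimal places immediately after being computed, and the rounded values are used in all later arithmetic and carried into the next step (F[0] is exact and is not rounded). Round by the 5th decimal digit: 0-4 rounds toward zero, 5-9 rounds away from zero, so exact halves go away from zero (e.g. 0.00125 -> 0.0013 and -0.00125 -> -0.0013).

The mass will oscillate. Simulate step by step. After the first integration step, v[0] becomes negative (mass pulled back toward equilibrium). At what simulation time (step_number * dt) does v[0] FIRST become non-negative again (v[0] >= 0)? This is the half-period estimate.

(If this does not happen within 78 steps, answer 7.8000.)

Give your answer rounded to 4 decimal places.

Step 0: x=[10.0000] v=[0.0000]
Step 1: x=[9.9520] v=[-0.4800]
Step 2: x=[9.8567] v=[-0.9528]
Step 3: x=[9.7156] v=[-1.4113]
Step 4: x=[9.5307] v=[-1.8486]
Step 5: x=[9.3049] v=[-2.2582]
Step 6: x=[9.0415] v=[-2.6339]
Step 7: x=[8.7445] v=[-2.9701]
Step 8: x=[8.4183] v=[-3.2618]
Step 9: x=[8.0678] v=[-3.5046]
Step 10: x=[7.6983] v=[-3.6948]
Step 11: x=[7.3153] v=[-3.8296]
Step 12: x=[6.9246] v=[-3.9069]
Step 13: x=[6.5320] v=[-3.9256]
Step 14: x=[6.1435] v=[-3.8854]
Step 15: x=[5.7648] v=[-3.7869]
Step 16: x=[5.4016] v=[-3.6316]
Step 17: x=[5.0594] v=[-3.4218]
Step 18: x=[4.7433] v=[-3.1607]
Step 19: x=[4.4581] v=[-2.8522]
Step 20: x=[4.2080] v=[-2.5009]
Step 21: x=[3.9968] v=[-2.1121]
Step 22: x=[3.8276] v=[-1.6916]
Step 23: x=[3.7030] v=[-1.2457]
Step 24: x=[3.6249] v=[-0.7812]
Step 25: x=[3.5944] v=[-0.3049]
Step 26: x=[3.6120] v=[0.1759]
First v>=0 after going negative at step 26, time=2.6000

Answer: 2.6000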